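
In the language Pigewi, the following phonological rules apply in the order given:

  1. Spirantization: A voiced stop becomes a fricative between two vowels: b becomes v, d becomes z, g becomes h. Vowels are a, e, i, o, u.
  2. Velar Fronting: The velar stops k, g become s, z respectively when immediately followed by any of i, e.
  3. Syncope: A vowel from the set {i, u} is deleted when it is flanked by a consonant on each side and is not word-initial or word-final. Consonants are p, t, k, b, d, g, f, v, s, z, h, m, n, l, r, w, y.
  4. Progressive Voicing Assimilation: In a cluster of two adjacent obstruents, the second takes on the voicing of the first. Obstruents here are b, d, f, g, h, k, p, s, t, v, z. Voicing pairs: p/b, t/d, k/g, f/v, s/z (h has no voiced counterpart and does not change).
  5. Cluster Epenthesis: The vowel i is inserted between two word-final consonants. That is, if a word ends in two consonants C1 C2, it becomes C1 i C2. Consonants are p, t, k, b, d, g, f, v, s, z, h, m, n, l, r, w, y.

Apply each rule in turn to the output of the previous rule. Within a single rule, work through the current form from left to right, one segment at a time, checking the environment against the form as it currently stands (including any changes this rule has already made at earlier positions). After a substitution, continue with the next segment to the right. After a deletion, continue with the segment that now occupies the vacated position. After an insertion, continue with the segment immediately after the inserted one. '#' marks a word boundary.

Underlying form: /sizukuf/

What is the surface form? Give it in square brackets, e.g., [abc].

1 Spirantization: no change — [sizukuf]
2 Velar Fronting: no change — [sizukuf]
3 Syncope: [sizukuf] → [szkf]
4 Progressive Voicing Assimilation: [szkf] → [sskf]
5 Cluster Epenthesis: [sskf] → [sskif]

[sskif]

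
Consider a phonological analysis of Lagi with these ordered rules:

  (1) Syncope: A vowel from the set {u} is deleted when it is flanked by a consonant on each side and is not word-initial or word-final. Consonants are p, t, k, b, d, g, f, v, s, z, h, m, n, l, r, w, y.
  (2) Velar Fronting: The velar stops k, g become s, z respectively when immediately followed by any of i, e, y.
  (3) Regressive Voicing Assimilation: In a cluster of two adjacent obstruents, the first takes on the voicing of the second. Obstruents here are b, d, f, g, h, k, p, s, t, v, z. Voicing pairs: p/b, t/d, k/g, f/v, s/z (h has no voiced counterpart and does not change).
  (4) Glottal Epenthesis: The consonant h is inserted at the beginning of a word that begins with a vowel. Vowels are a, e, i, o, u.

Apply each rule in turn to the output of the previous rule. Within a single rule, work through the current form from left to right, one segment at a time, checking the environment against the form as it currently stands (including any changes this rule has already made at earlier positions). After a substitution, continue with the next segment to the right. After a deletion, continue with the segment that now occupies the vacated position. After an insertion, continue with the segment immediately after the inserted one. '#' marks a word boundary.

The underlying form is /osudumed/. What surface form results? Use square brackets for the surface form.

[hozdmed]

(1) Syncope: [osudumed] → [osdmed]
(2) Velar Fronting: no change — [osdmed]
(3) Regressive Voicing Assimilation: [osdmed] → [ozdmed]
(4) Glottal Epenthesis: [ozdmed] → [hozdmed]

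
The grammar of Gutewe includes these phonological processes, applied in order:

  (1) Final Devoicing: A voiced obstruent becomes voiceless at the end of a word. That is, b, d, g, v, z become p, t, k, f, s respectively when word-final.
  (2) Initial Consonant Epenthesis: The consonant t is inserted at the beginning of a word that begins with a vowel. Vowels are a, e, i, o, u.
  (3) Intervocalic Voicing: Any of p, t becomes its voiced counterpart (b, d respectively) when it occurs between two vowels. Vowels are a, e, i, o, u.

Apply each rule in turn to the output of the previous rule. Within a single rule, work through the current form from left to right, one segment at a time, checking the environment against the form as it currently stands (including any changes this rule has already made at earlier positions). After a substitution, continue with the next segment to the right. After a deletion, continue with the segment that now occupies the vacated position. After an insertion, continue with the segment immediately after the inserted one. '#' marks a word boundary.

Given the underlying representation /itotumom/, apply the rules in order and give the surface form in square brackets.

[tidodumom]

(1) Final Devoicing: no change — [itotumom]
(2) Initial Consonant Epenthesis: [itotumom] → [titotumom]
(3) Intervocalic Voicing: [titotumom] → [tidodumom]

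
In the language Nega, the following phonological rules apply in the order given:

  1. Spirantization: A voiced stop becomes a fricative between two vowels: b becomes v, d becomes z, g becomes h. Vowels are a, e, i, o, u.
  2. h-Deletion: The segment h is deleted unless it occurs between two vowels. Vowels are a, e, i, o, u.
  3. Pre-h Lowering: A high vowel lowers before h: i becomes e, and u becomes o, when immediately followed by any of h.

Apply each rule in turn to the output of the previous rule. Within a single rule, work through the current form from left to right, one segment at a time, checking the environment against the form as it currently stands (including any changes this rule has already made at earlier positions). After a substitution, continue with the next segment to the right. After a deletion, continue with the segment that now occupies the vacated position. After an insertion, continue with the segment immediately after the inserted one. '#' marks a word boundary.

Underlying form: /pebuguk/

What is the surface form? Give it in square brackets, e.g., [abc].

1 Spirantization: [pebuguk] → [pevuhuk]
2 h-Deletion: no change — [pevuhuk]
3 Pre-h Lowering: [pevuhuk] → [pevohuk]

[pevohuk]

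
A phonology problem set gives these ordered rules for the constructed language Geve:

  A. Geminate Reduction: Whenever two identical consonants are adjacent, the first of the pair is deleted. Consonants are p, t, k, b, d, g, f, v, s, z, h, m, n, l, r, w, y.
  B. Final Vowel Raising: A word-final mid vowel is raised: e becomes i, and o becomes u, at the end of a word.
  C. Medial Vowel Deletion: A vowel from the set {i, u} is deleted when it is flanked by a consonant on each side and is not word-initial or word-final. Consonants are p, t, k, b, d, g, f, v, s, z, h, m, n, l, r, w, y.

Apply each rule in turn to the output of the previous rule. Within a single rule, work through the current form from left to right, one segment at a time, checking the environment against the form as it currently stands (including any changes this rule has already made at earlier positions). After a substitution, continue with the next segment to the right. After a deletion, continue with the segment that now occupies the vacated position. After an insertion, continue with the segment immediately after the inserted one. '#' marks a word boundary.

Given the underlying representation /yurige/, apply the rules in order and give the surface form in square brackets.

[yrgi]

A Geminate Reduction: no change — [yurige]
B Final Vowel Raising: [yurige] → [yurigi]
C Medial Vowel Deletion: [yurigi] → [yrgi]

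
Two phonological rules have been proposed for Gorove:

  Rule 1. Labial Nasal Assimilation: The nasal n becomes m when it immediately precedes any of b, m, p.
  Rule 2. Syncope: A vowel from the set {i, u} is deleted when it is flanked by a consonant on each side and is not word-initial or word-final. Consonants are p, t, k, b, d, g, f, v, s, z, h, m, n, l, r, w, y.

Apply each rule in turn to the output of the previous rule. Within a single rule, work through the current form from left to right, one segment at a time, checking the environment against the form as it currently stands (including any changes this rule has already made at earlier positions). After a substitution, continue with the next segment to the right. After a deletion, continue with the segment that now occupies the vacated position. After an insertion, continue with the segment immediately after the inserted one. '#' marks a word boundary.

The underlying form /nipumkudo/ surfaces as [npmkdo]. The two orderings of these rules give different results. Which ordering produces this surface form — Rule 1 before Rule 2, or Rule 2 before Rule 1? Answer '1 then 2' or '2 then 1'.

Order 1 then 2:
  1 Labial Nasal Assimilation: no change — [nipumkudo]
  2 Syncope: [nipumkudo] → [npmkdo]
  result: [npmkdo]
Order 2 then 1:
  2 Syncope: [nipumkudo] → [npmkdo]
  1 Labial Nasal Assimilation: [npmkdo] → [mpmkdo]
  result: [mpmkdo]

1 then 2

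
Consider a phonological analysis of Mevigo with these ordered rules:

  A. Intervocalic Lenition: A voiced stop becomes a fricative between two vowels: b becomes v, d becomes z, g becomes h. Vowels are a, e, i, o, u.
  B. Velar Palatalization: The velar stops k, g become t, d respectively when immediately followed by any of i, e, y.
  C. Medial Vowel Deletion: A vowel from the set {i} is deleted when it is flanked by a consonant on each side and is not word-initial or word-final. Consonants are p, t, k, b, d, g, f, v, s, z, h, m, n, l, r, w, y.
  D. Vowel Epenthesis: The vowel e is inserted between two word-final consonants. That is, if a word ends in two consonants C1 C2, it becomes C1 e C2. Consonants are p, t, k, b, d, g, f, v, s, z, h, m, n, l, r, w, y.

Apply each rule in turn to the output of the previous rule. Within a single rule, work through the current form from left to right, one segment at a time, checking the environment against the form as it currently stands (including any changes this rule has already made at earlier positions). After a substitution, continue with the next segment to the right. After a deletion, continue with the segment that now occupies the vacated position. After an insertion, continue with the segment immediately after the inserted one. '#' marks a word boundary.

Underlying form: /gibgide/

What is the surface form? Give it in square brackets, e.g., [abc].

A Intervocalic Lenition: [gibgide] → [gibgize]
B Velar Palatalization: [gibgize] → [dibdize]
C Medial Vowel Deletion: [dibdize] → [dbdze]
D Vowel Epenthesis: no change — [dbdze]

[dbdze]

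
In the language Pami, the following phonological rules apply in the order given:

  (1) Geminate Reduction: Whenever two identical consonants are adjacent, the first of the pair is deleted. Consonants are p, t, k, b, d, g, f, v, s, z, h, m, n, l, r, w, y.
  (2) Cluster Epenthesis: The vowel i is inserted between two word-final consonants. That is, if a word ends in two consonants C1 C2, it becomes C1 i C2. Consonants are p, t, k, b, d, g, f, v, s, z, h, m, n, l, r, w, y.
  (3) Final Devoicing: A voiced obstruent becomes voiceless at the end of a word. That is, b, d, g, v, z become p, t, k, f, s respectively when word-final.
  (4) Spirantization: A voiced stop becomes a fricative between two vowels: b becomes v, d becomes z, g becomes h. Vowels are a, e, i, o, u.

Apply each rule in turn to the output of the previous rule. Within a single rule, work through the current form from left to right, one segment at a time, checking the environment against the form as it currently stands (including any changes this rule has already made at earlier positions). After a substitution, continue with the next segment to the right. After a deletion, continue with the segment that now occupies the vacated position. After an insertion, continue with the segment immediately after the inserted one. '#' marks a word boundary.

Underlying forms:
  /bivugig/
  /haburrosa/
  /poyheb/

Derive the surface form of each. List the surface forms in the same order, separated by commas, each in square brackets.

/bivugig/:
  (1) Geminate Reduction: no change — [bivugig]
  (2) Cluster Epenthesis: no change — [bivugig]
  (3) Final Devoicing: [bivugig] → [bivugik]
  (4) Spirantization: [bivugik] → [bivuhik]
/haburrosa/:
  (1) Geminate Reduction: [haburrosa] → [haburosa]
  (2) Cluster Epenthesis: no change — [haburosa]
  (3) Final Devoicing: no change — [haburosa]
  (4) Spirantization: [haburosa] → [havurosa]
/poyheb/:
  (1) Geminate Reduction: no change — [poyheb]
  (2) Cluster Epenthesis: no change — [poyheb]
  (3) Final Devoicing: [poyheb] → [poyhep]
  (4) Spirantization: no change — [poyhep]

[bivuhik], [havurosa], [poyhep]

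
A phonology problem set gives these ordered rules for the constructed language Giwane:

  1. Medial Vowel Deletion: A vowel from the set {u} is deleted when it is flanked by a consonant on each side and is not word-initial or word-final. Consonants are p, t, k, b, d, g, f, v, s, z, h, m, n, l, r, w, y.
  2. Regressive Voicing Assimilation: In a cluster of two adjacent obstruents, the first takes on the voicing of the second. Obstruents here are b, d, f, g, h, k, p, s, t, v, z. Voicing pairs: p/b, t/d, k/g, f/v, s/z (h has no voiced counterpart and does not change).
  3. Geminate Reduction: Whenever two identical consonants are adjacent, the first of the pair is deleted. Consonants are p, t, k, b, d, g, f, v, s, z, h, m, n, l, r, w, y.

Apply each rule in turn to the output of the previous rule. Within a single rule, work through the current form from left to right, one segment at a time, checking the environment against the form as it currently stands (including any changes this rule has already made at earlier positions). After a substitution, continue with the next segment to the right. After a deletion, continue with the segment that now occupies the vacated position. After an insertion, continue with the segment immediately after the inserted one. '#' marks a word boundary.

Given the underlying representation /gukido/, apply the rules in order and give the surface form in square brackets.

[kido]

1 Medial Vowel Deletion: [gukido] → [gkido]
2 Regressive Voicing Assimilation: [gkido] → [kkido]
3 Geminate Reduction: [kkido] → [kido]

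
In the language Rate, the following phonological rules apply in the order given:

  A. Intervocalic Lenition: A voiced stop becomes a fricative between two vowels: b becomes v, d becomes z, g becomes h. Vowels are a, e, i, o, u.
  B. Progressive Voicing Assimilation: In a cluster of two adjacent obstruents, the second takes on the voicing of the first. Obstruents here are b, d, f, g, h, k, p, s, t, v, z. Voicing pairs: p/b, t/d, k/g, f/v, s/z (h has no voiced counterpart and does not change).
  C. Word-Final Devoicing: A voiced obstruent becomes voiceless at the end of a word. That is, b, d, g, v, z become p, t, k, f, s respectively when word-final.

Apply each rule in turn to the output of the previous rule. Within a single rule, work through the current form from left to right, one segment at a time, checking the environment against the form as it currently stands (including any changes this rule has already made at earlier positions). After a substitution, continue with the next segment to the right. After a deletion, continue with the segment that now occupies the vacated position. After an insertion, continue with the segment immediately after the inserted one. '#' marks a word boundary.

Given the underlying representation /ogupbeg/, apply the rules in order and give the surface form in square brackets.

A Intervocalic Lenition: [ogupbeg] → [ohupbeg]
B Progressive Voicing Assimilation: [ohupbeg] → [ohuppeg]
C Word-Final Devoicing: [ohuppeg] → [ohuppek]

[ohuppek]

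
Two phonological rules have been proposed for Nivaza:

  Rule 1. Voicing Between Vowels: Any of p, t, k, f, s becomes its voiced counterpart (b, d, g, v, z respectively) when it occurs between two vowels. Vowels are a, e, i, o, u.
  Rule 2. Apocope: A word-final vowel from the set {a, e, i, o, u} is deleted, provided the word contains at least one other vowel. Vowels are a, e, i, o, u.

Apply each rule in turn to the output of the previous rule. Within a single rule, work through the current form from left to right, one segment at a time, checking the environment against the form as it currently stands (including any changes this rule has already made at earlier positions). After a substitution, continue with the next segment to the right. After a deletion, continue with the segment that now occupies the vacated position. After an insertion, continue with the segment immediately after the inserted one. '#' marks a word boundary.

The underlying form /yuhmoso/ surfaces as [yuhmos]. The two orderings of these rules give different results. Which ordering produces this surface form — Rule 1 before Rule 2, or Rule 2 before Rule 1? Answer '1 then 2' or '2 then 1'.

Order 1 then 2:
  1 Voicing Between Vowels: [yuhmoso] → [yuhmozo]
  2 Apocope: [yuhmozo] → [yuhmoz]
  result: [yuhmoz]
Order 2 then 1:
  2 Apocope: [yuhmoso] → [yuhmos]
  1 Voicing Between Vowels: no change — [yuhmos]
  result: [yuhmos]

2 then 1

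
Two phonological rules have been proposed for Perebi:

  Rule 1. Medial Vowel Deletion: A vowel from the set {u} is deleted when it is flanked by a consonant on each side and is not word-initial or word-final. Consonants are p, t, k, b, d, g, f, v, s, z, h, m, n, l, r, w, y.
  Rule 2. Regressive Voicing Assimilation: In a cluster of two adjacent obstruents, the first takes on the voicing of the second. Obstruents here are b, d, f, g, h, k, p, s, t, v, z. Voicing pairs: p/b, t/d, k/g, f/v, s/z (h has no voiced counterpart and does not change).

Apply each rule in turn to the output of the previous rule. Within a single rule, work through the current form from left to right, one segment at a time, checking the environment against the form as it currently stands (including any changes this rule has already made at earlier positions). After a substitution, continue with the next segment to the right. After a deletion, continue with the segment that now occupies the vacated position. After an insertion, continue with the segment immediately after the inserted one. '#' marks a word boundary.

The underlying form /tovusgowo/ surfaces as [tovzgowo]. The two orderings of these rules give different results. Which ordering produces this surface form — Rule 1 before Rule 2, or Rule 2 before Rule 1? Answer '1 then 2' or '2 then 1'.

Order 1 then 2:
  1 Medial Vowel Deletion: [tovusgowo] → [tovsgowo]
  2 Regressive Voicing Assimilation: [tovsgowo] → [tofzgowo]
  result: [tofzgowo]
Order 2 then 1:
  2 Regressive Voicing Assimilation: [tovusgowo] → [tovuzgowo]
  1 Medial Vowel Deletion: [tovuzgowo] → [tovzgowo]
  result: [tovzgowo]

2 then 1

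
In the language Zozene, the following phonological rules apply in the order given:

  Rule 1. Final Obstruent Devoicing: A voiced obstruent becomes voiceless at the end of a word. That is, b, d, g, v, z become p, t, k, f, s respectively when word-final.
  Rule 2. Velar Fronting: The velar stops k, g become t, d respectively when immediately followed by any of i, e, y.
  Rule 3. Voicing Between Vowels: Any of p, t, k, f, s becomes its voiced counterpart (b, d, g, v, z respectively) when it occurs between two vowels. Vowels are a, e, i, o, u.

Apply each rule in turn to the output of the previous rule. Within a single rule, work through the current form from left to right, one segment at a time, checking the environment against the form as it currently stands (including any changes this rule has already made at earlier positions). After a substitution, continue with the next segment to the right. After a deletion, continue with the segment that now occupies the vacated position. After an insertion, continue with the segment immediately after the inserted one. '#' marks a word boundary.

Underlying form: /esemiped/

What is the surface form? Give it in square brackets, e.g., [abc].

Rule 1 Final Obstruent Devoicing: [esemiped] → [esemipet]
Rule 2 Velar Fronting: no change — [esemipet]
Rule 3 Voicing Between Vowels: [esemipet] → [ezemibet]

[ezemibet]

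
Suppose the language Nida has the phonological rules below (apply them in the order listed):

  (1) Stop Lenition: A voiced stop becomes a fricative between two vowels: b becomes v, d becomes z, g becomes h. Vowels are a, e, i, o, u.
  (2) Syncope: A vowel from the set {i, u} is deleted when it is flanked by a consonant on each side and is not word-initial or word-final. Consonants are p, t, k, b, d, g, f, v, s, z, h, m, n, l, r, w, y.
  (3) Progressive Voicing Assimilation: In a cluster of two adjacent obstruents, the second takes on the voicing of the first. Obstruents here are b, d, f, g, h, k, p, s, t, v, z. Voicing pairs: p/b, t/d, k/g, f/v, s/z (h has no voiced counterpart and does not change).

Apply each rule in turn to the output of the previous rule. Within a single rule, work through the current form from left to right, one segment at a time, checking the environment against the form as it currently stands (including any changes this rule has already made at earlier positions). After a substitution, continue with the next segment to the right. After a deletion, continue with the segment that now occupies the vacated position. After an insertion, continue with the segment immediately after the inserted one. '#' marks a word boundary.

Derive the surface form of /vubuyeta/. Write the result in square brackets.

[vvyeta]

(1) Stop Lenition: [vubuyeta] → [vuvuyeta]
(2) Syncope: [vuvuyeta] → [vvyeta]
(3) Progressive Voicing Assimilation: no change — [vvyeta]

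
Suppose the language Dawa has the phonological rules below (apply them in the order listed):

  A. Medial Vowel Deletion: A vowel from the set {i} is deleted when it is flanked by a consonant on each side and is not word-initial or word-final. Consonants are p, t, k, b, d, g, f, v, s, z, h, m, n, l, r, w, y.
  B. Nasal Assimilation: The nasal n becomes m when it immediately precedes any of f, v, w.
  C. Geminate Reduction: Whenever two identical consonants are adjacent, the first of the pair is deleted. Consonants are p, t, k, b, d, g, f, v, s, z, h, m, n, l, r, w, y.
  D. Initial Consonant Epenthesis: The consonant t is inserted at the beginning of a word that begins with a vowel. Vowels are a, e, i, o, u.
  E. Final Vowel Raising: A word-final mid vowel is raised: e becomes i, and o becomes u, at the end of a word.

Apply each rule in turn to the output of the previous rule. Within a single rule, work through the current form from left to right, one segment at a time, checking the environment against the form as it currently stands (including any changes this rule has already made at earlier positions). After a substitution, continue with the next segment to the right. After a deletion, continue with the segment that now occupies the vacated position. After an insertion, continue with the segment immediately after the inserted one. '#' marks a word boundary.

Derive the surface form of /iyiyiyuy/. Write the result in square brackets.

[tiyuy]

A Medial Vowel Deletion: [iyiyiyuy] → [iyyyuy]
B Nasal Assimilation: no change — [iyyyuy]
C Geminate Reduction: [iyyyuy] → [iyuy]
D Initial Consonant Epenthesis: [iyuy] → [tiyuy]
E Final Vowel Raising: no change — [tiyuy]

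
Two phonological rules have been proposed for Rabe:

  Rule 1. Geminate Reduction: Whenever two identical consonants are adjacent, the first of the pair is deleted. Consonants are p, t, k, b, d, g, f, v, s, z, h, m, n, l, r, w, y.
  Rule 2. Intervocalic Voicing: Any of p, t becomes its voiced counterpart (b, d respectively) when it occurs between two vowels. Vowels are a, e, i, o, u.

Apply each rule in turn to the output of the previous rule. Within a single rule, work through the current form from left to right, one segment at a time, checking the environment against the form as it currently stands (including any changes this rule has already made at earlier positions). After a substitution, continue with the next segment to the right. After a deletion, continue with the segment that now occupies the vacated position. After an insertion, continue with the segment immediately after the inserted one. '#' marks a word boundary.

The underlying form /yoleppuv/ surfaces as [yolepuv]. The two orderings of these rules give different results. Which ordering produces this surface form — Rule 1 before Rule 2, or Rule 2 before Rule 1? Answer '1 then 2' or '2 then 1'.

Order 1 then 2:
  1 Geminate Reduction: [yoleppuv] → [yolepuv]
  2 Intervocalic Voicing: [yolepuv] → [yolebuv]
  result: [yolebuv]
Order 2 then 1:
  2 Intervocalic Voicing: no change — [yoleppuv]
  1 Geminate Reduction: [yoleppuv] → [yolepuv]
  result: [yolepuv]

2 then 1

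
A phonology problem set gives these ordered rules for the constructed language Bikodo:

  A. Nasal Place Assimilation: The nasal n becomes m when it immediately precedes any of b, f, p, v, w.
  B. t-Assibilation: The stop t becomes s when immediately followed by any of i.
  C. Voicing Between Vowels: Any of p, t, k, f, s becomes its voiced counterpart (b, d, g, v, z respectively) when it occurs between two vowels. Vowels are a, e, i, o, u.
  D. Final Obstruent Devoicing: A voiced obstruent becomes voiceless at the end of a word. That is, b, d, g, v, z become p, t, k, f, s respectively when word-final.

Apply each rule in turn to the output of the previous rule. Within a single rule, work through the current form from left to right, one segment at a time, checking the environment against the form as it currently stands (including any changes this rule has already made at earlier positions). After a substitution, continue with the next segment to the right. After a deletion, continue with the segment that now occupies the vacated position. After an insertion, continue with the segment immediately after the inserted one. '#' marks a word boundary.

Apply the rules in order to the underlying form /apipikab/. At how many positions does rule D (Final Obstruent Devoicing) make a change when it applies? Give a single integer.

A Nasal Place Assimilation: no change — [apipikab]
B t-Assibilation: no change — [apipikab]
C Voicing Between Vowels: [apipikab] → [abibigab]
D Final Obstruent Devoicing: [abibigab] → [abibigap]
Rule D changed 1 position(s).

1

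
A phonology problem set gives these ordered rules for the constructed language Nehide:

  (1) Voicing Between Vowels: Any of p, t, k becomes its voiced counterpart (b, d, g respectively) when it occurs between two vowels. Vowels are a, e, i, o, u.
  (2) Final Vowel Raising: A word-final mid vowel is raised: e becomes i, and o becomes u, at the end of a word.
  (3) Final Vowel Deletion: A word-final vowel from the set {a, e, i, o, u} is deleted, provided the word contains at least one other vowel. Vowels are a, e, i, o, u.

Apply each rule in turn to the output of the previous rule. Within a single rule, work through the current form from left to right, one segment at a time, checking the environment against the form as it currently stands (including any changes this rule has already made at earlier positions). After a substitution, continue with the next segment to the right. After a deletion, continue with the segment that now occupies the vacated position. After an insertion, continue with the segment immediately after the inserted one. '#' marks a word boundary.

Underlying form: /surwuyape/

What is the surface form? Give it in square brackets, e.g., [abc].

[surwuyab]

(1) Voicing Between Vowels: [surwuyape] → [surwuyabe]
(2) Final Vowel Raising: [surwuyabe] → [surwuyabi]
(3) Final Vowel Deletion: [surwuyabi] → [surwuyab]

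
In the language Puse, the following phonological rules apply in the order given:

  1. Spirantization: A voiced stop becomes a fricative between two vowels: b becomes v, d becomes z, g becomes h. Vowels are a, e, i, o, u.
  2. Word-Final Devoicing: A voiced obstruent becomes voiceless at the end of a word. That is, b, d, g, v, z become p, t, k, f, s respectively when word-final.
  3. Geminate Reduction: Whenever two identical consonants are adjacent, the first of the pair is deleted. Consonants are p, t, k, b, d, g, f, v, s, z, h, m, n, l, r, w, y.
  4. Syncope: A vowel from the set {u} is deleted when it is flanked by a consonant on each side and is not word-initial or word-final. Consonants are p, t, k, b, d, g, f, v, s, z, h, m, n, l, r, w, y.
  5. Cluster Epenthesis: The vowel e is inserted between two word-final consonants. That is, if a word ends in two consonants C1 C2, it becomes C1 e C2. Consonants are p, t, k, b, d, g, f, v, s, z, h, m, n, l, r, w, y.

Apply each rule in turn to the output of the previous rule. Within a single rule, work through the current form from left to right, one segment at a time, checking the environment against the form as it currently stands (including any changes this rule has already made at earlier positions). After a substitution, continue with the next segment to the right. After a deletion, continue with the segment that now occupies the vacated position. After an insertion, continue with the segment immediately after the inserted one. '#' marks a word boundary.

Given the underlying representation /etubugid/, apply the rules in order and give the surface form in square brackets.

1 Spirantization: [etubugid] → [etuvuhid]
2 Word-Final Devoicing: [etuvuhid] → [etuvuhit]
3 Geminate Reduction: no change — [etuvuhit]
4 Syncope: [etuvuhit] → [etvhit]
5 Cluster Epenthesis: no change — [etvhit]

[etvhit]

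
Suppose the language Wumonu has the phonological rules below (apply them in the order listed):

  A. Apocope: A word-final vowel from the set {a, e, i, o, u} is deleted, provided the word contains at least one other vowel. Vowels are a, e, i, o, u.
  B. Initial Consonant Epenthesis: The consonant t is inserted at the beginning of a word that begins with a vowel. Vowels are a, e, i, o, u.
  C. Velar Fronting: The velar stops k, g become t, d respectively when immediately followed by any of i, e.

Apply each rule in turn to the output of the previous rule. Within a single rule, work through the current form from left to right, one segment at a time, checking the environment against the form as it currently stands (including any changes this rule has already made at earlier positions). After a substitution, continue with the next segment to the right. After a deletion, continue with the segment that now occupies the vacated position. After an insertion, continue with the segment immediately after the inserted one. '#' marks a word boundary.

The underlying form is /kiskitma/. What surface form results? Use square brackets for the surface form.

A Apocope: [kiskitma] → [kiskitm]
B Initial Consonant Epenthesis: no change — [kiskitm]
C Velar Fronting: [kiskitm] → [tistitm]

[tistitm]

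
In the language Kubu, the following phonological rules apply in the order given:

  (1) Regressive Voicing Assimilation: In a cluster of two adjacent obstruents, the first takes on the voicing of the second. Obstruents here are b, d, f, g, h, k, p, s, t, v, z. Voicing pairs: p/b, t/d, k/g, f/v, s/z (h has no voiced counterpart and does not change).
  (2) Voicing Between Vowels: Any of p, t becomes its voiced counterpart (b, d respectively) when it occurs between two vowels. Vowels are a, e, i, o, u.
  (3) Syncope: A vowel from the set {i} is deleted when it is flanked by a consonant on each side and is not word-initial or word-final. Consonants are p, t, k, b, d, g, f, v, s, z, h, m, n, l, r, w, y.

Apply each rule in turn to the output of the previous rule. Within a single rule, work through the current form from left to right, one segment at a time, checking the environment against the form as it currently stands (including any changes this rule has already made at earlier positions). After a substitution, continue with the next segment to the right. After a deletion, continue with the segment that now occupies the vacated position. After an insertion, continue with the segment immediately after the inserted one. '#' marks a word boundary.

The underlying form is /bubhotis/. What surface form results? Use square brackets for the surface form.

(1) Regressive Voicing Assimilation: [bubhotis] → [buphotis]
(2) Voicing Between Vowels: [buphotis] → [buphodis]
(3) Syncope: [buphodis] → [buphods]

[buphods]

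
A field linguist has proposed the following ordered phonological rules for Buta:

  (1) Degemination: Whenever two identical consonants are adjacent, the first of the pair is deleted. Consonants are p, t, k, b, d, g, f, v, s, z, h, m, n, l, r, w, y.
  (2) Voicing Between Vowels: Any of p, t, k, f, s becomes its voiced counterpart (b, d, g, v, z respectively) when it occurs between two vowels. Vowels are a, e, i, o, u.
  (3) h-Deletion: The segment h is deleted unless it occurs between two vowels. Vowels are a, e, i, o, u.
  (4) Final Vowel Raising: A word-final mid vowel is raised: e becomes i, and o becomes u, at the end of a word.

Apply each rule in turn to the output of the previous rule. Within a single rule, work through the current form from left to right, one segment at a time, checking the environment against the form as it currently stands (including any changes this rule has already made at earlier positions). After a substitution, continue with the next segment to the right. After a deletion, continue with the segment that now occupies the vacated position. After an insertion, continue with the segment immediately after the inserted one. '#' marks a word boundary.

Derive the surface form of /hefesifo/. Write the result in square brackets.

(1) Degemination: no change — [hefesifo]
(2) Voicing Between Vowels: [hefesifo] → [hevezivo]
(3) h-Deletion: [hevezivo] → [evezivo]
(4) Final Vowel Raising: [evezivo] → [evezivu]

[evezivu]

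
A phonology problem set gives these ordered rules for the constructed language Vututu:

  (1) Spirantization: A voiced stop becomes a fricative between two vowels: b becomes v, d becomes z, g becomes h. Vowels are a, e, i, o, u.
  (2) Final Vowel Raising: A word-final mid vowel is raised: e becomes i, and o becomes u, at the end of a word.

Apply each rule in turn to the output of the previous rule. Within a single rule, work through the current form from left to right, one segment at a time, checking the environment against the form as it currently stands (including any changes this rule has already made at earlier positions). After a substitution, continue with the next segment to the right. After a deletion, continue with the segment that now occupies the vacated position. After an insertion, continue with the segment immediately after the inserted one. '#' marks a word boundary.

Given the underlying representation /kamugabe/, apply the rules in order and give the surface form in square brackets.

[kamuhavi]

(1) Spirantization: [kamugabe] → [kamuhave]
(2) Final Vowel Raising: [kamuhave] → [kamuhavi]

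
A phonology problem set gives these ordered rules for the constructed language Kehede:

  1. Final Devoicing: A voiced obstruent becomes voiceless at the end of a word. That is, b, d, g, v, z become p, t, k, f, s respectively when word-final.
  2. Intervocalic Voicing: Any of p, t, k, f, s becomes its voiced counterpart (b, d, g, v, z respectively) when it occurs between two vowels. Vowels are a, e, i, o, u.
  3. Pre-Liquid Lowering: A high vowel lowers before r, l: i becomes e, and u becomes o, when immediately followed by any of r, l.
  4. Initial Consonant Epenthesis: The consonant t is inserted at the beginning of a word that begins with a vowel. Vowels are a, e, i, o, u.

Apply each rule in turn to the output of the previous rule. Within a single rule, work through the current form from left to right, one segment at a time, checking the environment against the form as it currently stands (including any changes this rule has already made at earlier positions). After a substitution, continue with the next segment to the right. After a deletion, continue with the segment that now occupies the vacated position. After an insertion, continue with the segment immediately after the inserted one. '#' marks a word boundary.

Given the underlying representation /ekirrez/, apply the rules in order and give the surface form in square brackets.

1 Final Devoicing: [ekirrez] → [ekirres]
2 Intervocalic Voicing: [ekirres] → [egirres]
3 Pre-Liquid Lowering: [egirres] → [egerres]
4 Initial Consonant Epenthesis: [egerres] → [tegerres]

[tegerres]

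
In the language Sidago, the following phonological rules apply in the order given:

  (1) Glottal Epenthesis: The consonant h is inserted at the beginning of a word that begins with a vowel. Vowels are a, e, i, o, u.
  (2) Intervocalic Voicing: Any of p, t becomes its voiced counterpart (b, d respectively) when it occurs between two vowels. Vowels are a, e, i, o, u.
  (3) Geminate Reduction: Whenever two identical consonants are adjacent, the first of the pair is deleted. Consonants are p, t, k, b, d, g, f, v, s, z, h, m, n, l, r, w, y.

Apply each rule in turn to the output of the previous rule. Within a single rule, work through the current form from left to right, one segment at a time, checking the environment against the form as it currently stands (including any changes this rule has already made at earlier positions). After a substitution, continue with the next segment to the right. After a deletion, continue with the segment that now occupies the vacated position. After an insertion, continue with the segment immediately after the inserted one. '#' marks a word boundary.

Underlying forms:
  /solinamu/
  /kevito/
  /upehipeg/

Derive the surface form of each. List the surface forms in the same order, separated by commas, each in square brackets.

[solinamu], [kevido], [hubehibeg]

/solinamu/:
  (1) Glottal Epenthesis: no change — [solinamu]
  (2) Intervocalic Voicing: no change — [solinamu]
  (3) Geminate Reduction: no change — [solinamu]
/kevito/:
  (1) Glottal Epenthesis: no change — [kevito]
  (2) Intervocalic Voicing: [kevito] → [kevido]
  (3) Geminate Reduction: no change — [kevido]
/upehipeg/:
  (1) Glottal Epenthesis: [upehipeg] → [hupehipeg]
  (2) Intervocalic Voicing: [hupehipeg] → [hubehibeg]
  (3) Geminate Reduction: no change — [hubehibeg]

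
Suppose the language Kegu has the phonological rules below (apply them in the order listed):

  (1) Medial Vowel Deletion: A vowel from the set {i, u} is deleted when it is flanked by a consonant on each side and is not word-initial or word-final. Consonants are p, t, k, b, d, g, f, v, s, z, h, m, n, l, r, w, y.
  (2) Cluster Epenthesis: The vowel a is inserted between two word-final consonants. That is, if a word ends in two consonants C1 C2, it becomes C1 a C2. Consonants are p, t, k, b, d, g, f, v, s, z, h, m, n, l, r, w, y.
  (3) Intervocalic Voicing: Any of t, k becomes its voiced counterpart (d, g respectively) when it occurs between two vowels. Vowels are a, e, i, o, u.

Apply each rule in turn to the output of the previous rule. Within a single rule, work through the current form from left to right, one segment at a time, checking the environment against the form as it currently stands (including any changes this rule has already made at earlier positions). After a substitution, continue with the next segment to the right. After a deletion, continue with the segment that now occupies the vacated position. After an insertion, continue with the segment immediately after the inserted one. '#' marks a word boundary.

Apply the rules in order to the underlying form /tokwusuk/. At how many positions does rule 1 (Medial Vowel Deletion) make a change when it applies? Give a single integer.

2

(1) Medial Vowel Deletion: [tokwusuk] → [tokwsk]
(2) Cluster Epenthesis: [tokwsk] → [tokwsak]
(3) Intervocalic Voicing: no change — [tokwsak]
Rule 1 changed 2 position(s).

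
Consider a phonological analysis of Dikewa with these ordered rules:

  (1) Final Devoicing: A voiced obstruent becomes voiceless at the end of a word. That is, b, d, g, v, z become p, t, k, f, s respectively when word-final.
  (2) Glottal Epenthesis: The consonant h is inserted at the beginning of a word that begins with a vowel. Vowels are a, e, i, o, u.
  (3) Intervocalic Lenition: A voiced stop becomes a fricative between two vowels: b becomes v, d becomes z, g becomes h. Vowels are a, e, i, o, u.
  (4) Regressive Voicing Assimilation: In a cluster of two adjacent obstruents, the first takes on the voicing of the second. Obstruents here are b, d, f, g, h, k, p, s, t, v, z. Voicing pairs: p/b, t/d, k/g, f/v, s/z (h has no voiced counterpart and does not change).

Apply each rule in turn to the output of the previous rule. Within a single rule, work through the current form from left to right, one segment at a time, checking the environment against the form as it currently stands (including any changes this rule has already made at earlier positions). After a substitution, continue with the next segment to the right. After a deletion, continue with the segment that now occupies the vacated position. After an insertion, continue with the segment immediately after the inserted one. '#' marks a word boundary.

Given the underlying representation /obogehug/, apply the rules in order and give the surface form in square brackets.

(1) Final Devoicing: [obogehug] → [obogehuk]
(2) Glottal Epenthesis: [obogehuk] → [hobogehuk]
(3) Intervocalic Lenition: [hobogehuk] → [hovohehuk]
(4) Regressive Voicing Assimilation: no change — [hovohehuk]

[hovohehuk]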